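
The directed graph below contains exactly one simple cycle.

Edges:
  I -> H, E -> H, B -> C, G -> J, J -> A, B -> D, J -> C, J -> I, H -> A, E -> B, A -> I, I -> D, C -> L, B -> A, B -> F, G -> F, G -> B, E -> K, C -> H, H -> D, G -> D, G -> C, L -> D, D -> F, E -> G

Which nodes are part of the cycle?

A, H, I

DFS with gray/black marking from I:
I gray
  H gray
    D gray
      F gray
      F black
    D black
    A gray
      A→I: I is gray → back edge
Back edge closes the cycle I → H → A → I; its vertices are {A, H, I}.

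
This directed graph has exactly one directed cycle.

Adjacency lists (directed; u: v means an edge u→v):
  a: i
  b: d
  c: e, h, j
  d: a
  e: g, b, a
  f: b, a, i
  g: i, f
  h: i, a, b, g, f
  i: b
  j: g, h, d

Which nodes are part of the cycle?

a, b, d, i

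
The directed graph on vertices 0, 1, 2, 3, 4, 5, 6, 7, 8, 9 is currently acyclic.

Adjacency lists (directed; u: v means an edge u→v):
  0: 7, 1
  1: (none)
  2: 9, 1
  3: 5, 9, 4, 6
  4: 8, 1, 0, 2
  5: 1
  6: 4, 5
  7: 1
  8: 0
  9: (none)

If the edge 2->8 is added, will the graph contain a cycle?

Adding 2→8 creates a cycle iff 8 can already reach 2.
Explore from 8: no path reaches 2. The graph stays acyclic.

No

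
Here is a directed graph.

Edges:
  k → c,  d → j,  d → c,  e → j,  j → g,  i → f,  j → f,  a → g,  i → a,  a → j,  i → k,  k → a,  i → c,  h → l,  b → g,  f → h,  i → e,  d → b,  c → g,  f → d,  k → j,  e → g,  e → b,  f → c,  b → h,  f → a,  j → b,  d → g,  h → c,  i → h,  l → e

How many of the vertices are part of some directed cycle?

8

A vertex is on a directed cycle iff it belongs to a strongly connected component of size ≥ 2 (or has a self-loop).
The vertices on cycles are {a, b, d, e, f, h, j, l} — 8 in total.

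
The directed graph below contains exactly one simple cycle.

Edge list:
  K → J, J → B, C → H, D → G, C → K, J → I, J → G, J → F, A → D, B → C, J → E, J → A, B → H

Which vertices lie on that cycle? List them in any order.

B, C, J, K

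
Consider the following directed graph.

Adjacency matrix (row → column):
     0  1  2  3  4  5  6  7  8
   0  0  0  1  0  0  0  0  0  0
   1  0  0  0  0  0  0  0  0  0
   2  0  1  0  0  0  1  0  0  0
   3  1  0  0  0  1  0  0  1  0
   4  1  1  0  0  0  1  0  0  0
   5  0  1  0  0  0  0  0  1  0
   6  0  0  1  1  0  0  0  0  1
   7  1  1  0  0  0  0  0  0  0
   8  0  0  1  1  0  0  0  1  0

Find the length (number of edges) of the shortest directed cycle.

4

For each vertex v, BFS finds the shortest path from v back to v.
The shortest such closed walk is 7 → 0 → 2 → 5 → 7, length 4.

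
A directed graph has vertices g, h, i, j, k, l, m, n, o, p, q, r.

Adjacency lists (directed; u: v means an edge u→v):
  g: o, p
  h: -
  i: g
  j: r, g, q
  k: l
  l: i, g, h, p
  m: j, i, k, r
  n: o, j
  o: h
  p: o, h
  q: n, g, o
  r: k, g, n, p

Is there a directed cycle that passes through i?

i lies on a cycle iff there is a path from i back to itself.
Exploring from i, it never reaches itself; equivalently, its strongly connected component is a singleton.

No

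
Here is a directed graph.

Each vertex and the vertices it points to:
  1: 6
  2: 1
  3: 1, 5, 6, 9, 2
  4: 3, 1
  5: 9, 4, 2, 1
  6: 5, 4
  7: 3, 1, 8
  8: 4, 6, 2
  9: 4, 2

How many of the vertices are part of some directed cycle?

A vertex is on a directed cycle iff it belongs to a strongly connected component of size ≥ 2 (or has a self-loop).
The vertices on cycles are {1, 2, 3, 4, 5, 6, 9} — 7 in total.

7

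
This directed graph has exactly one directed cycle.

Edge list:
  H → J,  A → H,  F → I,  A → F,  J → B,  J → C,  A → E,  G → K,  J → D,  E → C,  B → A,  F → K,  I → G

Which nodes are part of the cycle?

A, B, H, J

DFS with gray/black marking from A:
A gray
  F gray
    K gray
    K black
    I gray
      G gray
        G→K: K black — skip
      G black
    I black
  F black
  E gray
    C gray
    C black
  E black
  H gray
    J gray
      J→C: C black — skip
      D gray
      D black
      B gray
        B→A: A is gray → back edge
Back edge closes the cycle A → H → J → B → A; its vertices are {A, B, H, J}.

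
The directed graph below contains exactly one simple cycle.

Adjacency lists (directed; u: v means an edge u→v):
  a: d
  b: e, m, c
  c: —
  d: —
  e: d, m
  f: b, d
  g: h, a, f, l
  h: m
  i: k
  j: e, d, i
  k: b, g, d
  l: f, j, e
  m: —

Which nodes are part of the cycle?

DFS with gray/black marking from k:
k gray
  b gray
    e gray
      d gray
      d black
      m gray
      m black
    e black
    b→m: m black — skip
    c gray
    c black
  b black
  g gray
    h gray
      h→m: m black — skip
    h black
    a gray
      a→d: d black — skip
    a black
    f gray
      f→b: b black — skip
      f→d: d black — skip
    f black
    l gray
      l→f: f black — skip
      j gray
        j→e: e black — skip
        j→d: d black — skip
        i gray
          i→k: k is gray → back edge
Back edge closes the cycle k → g → l → j → i → k; its vertices are {g, i, j, k, l}.

g, i, j, k, l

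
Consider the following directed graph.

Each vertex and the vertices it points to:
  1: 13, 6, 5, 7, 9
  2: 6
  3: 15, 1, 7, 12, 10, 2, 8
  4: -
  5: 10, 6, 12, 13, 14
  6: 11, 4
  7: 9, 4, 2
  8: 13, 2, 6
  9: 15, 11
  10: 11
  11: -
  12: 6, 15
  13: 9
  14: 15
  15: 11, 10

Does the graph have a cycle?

No

DFS with white/gray/black marking, starting from 2:
2 gray
  6 gray
    11 gray
    11 black
    4 gray
    4 black
  6 black
2 black
1 gray
  13 gray
    9 gray
      15 gray
        15→11: 11 black — skip
        10 gray
          10→11: 11 black — skip
        10 black
      15 black
      9→11: 11 black — skip
    9 black
  13 black
  1→6: 6 black — skip
  5 gray
    5→10: 10 black — skip
    5→6: 6 black — skip
    12 gray
      12→6: 6 black — skip
      12→15: 15 black — skip
    12 black
    5→13: 13 black — skip
    14 gray
      14→15: 15 black — skip
    14 black
  5 black
  7 gray
    7→9: 9 black — skip
    7→4: 4 black — skip
    7→2: 2 black — skip
  7 black
  1→9: 9 black — skip
1 black
3 gray
  3→15: 15 black — skip
  3→1: 1 black — skip
  3→7: 7 black — skip
  3→12: 12 black — skip
  3→10: 10 black — skip
  3→2: 2 black — skip
  8 gray
    8→13: 13 black — skip
    8→2: 2 black — skip
    8→6: 6 black — skip
  8 black
3 black
Every edge goes to a white or black vertex — no back edge, so the graph is acyclic.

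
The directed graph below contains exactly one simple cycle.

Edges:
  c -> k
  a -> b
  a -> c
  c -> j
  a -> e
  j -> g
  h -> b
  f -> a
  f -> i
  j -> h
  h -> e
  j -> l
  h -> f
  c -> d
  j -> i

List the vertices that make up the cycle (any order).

DFS with gray/black marking from c:
c gray
  d gray
  d black
  j gray
    i gray
    i black
    h gray
      e gray
      e black
      b gray
      b black
      f gray
        a gray
          a→b: b black — skip
          a→e: e black — skip
          a→c: c is gray → back edge
Back edge closes the cycle c → j → h → f → a → c; its vertices are {a, c, f, h, j}.

a, c, f, h, j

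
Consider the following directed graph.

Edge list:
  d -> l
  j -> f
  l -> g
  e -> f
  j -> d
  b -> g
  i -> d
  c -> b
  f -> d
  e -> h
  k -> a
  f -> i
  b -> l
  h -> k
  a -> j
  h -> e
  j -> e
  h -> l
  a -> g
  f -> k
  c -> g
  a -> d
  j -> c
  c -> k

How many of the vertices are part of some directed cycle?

7

A vertex is on a directed cycle iff it belongs to a strongly connected component of size ≥ 2 (or has a self-loop).
The vertices on cycles are {a, c, e, f, h, j, k} — 7 in total.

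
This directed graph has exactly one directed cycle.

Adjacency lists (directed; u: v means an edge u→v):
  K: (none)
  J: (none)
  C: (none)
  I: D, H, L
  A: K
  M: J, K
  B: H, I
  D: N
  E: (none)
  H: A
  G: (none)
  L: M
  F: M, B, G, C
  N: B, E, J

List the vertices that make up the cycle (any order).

B, D, I, N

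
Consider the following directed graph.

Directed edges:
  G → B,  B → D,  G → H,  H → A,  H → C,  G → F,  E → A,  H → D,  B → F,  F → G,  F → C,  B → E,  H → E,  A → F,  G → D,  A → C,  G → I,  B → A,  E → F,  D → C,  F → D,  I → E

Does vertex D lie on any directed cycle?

D lies on a cycle iff there is a path from D back to itself.
Exploring from D, it never reaches itself; equivalently, its strongly connected component is a singleton.

No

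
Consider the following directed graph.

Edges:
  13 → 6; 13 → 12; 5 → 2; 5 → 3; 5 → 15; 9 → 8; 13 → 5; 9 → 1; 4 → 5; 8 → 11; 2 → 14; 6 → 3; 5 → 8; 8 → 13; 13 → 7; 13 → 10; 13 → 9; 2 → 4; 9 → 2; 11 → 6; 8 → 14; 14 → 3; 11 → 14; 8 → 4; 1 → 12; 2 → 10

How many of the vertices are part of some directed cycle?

6

A vertex is on a directed cycle iff it belongs to a strongly connected component of size ≥ 2 (or has a self-loop).
The vertices on cycles are {2, 4, 5, 8, 9, 13} — 6 in total.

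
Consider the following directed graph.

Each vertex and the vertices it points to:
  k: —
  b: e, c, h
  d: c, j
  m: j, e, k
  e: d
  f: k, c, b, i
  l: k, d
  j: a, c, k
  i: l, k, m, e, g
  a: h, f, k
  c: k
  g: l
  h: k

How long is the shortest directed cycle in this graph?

For each vertex v, BFS finds the shortest path from v back to v.
The shortest such closed walk is a → f → i → m → j → a, length 5.

5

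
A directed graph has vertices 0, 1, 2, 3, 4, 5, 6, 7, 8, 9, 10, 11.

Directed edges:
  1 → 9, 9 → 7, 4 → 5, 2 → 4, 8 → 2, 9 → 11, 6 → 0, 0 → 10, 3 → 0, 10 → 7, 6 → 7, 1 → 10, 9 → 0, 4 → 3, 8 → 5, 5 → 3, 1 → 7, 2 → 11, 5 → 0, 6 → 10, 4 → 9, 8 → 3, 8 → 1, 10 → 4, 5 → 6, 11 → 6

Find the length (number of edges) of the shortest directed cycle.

For each vertex v, BFS finds the shortest path from v back to v.
The shortest such closed walk is 4 → 5 → 6 → 10 → 4, length 4.

4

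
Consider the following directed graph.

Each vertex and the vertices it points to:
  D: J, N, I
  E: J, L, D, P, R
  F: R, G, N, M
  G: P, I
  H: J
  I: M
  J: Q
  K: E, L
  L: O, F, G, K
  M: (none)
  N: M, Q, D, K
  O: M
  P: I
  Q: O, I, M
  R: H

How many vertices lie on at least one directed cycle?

6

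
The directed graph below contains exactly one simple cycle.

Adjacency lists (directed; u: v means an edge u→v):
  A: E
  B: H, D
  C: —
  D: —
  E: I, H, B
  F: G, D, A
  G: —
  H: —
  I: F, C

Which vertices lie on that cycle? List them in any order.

A, E, F, I

DFS with gray/black marking from E:
E gray
  I gray
    F gray
      G gray
      G black
      D gray
      D black
      A gray
        A→E: E is gray → back edge
Back edge closes the cycle E → I → F → A → E; its vertices are {A, E, F, I}.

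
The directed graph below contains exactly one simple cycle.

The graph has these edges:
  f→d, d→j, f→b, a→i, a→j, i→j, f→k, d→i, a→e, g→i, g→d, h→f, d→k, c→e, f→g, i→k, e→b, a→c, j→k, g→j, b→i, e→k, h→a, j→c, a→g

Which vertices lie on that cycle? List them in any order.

b, c, e, i, j

DFS with gray/black marking from c:
c gray
  e gray
    k gray
    k black
    b gray
      i gray
        i→k: k black — skip
        j gray
          j→k: k black — skip
          j→c: c is gray → back edge
Back edge closes the cycle c → e → b → i → j → c; its vertices are {b, c, e, i, j}.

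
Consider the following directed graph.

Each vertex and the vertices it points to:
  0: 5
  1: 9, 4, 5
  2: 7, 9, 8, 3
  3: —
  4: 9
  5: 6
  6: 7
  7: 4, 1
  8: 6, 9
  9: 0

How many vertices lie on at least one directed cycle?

7

A vertex is on a directed cycle iff it belongs to a strongly connected component of size ≥ 2 (or has a self-loop).
The vertices on cycles are {0, 1, 4, 5, 6, 7, 9} — 7 in total.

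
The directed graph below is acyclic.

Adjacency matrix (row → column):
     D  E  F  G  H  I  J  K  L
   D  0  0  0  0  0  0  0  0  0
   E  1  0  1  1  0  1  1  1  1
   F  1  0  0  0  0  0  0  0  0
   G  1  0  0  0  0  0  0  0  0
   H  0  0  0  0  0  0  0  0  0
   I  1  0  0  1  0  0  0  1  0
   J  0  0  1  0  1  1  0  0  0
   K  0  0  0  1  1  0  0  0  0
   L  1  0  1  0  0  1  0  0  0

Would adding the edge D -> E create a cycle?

Yes

Adding D→E creates a cycle iff E can already reach D.
Path from E: E → D.
So E → … → D → E is a cycle.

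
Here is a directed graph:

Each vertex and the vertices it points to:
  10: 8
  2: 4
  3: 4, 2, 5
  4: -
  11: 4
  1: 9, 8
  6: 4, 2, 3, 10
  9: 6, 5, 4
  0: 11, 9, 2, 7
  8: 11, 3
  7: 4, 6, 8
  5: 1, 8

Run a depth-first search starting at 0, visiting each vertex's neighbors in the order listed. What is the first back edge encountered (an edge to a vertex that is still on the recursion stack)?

DFS from 0 (visiting each vertex's neighbors in the order listed); mark gray on enter, black on exit:
0 gray
  11 gray
    4 gray
    4 black
  11 black
  9 gray
    6 gray
      6→4: 4 black — skip
      2 gray
        2→4: 4 black — skip
      2 black
      3 gray
        3→4: 4 black — skip
        3→2: 2 black — skip
        5 gray
          1 gray
            1→9: 9 is gray → back edge
First back edge: 1 → 9.

1->9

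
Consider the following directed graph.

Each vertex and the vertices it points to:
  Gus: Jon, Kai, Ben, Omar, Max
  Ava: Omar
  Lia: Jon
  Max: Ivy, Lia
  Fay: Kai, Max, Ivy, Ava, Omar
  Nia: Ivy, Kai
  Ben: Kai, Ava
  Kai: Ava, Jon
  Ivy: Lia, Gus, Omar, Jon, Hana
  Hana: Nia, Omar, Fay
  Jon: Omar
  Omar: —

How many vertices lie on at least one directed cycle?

6

A vertex is on a directed cycle iff it belongs to a strongly connected component of size ≥ 2 (or has a self-loop).
The vertices on cycles are {Fay, Gus, Ivy, Max, Nia, Hana} — 6 in total.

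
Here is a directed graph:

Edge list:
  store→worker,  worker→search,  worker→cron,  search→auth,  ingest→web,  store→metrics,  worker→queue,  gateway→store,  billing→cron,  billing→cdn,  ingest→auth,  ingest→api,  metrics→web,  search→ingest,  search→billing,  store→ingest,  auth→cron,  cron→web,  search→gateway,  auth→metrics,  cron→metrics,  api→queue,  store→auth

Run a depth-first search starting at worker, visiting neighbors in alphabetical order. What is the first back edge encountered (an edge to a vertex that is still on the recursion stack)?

store→worker

DFS from worker (visiting neighbors in alphabetical order); mark gray on enter, black on exit:
worker gray
  cron gray
    metrics gray
      web gray
      web black
    metrics black
    cron→web: web black — skip
  cron black
  queue gray
  queue black
  search gray
    auth gray
      auth→cron: cron black — skip
      auth→metrics: metrics black — skip
    auth black
    billing gray
      cdn gray
      cdn black
      billing→cron: cron black — skip
    billing black
    gateway gray
      store gray
        store→auth: auth black — skip
        ingest gray
          api gray
            api→queue: queue black — skip
          api black
          ingest→auth: auth black — skip
          ingest→web: web black — skip
        ingest black
        store→metrics: metrics black — skip
        store→worker: worker is gray → back edge
First back edge: store → worker.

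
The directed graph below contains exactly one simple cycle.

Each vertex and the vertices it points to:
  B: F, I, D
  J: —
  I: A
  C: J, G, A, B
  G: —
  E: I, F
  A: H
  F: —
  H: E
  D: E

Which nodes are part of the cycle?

A, E, H, I

DFS with gray/black marking from A:
A gray
  H gray
    E gray
      I gray
        I→A: A is gray → back edge
Back edge closes the cycle A → H → E → I → A; its vertices are {A, E, H, I}.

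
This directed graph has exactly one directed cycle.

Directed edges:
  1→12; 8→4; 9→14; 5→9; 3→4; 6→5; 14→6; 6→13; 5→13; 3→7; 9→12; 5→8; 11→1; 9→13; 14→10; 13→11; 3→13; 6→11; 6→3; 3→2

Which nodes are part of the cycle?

5, 6, 9, 14

DFS with gray/black marking from 6:
6 gray
  3 gray
    4 gray
    4 black
    2 gray
    2 black
    13 gray
      11 gray
        1 gray
          12 gray
          12 black
        1 black
      11 black
    13 black
    7 gray
    7 black
  3 black
  5 gray
    9 gray
      9→13: 13 black — skip
      9→12: 12 black — skip
      14 gray
        10 gray
        10 black
        14→6: 6 is gray → back edge
Back edge closes the cycle 6 → 5 → 9 → 14 → 6; its vertices are {5, 6, 9, 14}.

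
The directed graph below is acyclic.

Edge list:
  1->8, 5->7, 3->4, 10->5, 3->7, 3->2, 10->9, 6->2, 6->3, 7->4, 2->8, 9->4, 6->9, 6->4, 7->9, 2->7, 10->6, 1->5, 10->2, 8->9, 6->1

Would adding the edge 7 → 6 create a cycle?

Adding 7→6 creates a cycle iff 6 can already reach 7.
Path from 6: 6 → 3 → 7.
So 6 → … → 7 → 6 is a cycle.

Yes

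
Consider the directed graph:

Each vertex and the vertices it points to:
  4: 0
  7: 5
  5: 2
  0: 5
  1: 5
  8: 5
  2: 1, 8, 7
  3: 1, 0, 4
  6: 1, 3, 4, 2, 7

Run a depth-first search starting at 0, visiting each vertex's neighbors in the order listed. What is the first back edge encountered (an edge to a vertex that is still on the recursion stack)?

DFS from 0 (visiting each vertex's neighbors in the order listed); mark gray on enter, black on exit:
0 gray
  5 gray
    2 gray
      1 gray
        1→5: 5 is gray → back edge
First back edge: 1 → 5.

1→5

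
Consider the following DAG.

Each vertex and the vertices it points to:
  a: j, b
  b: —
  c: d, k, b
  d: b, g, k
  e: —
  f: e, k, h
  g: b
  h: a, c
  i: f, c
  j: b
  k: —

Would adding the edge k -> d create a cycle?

Yes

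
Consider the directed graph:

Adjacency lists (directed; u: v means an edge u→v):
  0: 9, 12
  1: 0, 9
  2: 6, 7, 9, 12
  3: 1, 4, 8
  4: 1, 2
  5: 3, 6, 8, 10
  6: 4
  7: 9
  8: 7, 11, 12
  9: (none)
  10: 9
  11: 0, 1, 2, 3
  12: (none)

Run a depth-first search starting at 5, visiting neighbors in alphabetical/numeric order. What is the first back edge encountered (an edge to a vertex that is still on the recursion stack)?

DFS from 5 (visiting neighbors in alphabetical/numeric order); mark gray on enter, black on exit:
5 gray
  3 gray
    1 gray
      0 gray
        9 gray
        9 black
        12 gray
        12 black
      0 black
      1→9: 9 black — skip
    1 black
    4 gray
      4→1: 1 black — skip
      2 gray
        6 gray
          6→4: 4 is gray → back edge
First back edge: 6 → 4.

6->4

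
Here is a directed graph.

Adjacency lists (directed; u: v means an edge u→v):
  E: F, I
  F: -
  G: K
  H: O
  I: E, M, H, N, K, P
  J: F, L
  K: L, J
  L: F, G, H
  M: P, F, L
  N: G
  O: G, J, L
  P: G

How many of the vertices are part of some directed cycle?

8

A vertex is on a directed cycle iff it belongs to a strongly connected component of size ≥ 2 (or has a self-loop).
The vertices on cycles are {E, G, H, I, J, K, L, O} — 8 in total.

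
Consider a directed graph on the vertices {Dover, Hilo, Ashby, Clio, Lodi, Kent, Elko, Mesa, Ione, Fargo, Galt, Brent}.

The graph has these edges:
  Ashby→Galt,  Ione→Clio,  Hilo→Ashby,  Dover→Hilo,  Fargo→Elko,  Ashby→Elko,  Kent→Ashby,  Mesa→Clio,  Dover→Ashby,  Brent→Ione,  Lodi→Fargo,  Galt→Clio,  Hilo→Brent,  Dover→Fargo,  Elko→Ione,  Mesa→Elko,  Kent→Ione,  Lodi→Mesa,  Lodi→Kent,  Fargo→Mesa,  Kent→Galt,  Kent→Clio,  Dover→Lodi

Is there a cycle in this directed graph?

DFS with white/gray/black marking, starting from Dover:
Dover gray
  Hilo gray
    Brent gray
      Ione gray
        Clio gray
        Clio black
      Ione black
    Brent black
    Ashby gray
      Galt gray
        Galt→Clio: Clio black — skip
      Galt black
      Elko gray
        Elko→Ione: Ione black — skip
      Elko black
    Ashby black
  Hilo black
  Lodi gray
    Fargo gray
      Fargo→Elko: Elko black — skip
      Mesa gray
        Mesa→Clio: Clio black — skip
        Mesa→Elko: Elko black — skip
      Mesa black
    Fargo black
    Kent gray
      Kent→Galt: Galt black — skip
      Kent→Ashby: Ashby black — skip
      Kent→Ione: Ione black — skip
      Kent→Clio: Clio black — skip
    Kent black
    Lodi→Mesa: Mesa black — skip
  Lodi black
  Dover→Fargo: Fargo black — skip
  Dover→Ashby: Ashby black — skip
Dover black
Every edge goes to a white or black vertex — no back edge, so the graph is acyclic.

No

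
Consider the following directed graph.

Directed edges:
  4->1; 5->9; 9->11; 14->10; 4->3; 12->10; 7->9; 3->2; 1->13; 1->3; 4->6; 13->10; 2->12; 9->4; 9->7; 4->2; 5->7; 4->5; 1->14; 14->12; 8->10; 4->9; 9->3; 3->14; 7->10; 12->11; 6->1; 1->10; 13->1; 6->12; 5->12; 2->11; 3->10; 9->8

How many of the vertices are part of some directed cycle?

A vertex is on a directed cycle iff it belongs to a strongly connected component of size ≥ 2 (or has a self-loop).
The vertices on cycles are {1, 4, 5, 7, 9, 13} — 6 in total.

6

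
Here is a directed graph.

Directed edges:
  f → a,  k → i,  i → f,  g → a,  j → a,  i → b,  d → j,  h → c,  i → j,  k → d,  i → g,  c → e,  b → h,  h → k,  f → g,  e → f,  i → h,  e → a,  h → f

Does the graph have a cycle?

Yes

DFS with white/gray/black marking, starting from g:
g gray
  a gray
  a black
g black
b gray
  h gray
    f gray
      f→a: a black — skip
      f→g: g black — skip
    f black
    k gray
      d gray
        j gray
          j→a: a black — skip
        j black
      d black
      i gray
        i→b: b is gray → back edge
Back edge found, so a cycle exists: b → h → k → i → b.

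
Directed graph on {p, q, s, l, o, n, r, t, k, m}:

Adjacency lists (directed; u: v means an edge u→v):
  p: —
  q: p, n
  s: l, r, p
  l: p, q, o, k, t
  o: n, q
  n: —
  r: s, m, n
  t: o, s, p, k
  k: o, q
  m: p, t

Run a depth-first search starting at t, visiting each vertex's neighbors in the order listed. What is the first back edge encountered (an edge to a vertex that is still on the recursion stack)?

DFS from t (visiting each vertex's neighbors in the order listed); mark gray on enter, black on exit:
t gray
  o gray
    n gray
    n black
    q gray
      p gray
      p black
      q→n: n black — skip
    q black
  o black
  s gray
    l gray
      l→p: p black — skip
      l→q: q black — skip
      l→o: o black — skip
      k gray
        k→o: o black — skip
        k→q: q black — skip
      k black
      l→t: t is gray → back edge
First back edge: l → t.

l→t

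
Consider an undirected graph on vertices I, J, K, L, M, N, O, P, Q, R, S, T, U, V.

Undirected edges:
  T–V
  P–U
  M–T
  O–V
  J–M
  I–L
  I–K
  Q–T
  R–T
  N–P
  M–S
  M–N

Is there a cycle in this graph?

No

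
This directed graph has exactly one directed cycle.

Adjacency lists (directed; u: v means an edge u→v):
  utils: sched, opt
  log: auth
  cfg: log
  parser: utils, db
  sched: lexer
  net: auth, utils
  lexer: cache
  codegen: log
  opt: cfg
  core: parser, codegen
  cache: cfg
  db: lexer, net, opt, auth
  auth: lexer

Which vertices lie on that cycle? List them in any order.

cfg, log, auth, cache, lexer

DFS with gray/black marking from log:
log gray
  auth gray
    lexer gray
      cache gray
        cfg gray
          cfg→log: log is gray → back edge
Back edge closes the cycle log → auth → lexer → cache → cfg → log; its vertices are {cfg, log, auth, cache, lexer}.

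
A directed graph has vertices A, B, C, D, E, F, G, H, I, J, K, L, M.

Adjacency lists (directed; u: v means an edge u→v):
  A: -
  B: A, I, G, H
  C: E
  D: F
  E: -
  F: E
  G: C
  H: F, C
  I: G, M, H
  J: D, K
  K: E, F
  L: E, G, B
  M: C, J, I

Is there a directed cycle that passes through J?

No

J lies on a cycle iff there is a path from J back to itself.
Exploring from J, it never reaches itself; equivalently, its strongly connected component is a singleton.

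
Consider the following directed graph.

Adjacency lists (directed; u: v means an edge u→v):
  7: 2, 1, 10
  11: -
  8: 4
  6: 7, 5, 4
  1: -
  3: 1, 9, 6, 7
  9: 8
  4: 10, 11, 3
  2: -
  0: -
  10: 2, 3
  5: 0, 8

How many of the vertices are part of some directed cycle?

A vertex is on a directed cycle iff it belongs to a strongly connected component of size ≥ 2 (or has a self-loop).
The vertices on cycles are {3, 4, 5, 6, 7, 8, 9, 10} — 8 in total.

8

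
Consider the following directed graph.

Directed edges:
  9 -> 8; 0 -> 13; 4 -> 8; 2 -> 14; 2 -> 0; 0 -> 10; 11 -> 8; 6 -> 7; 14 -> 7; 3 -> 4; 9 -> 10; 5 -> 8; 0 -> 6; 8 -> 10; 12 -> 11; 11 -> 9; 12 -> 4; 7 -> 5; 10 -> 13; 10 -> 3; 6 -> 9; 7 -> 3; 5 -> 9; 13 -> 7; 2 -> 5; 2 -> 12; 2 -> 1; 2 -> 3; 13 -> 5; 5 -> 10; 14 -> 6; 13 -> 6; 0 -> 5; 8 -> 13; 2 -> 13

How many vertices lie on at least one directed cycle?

9

A vertex is on a directed cycle iff it belongs to a strongly connected component of size ≥ 2 (or has a self-loop).
The vertices on cycles are {3, 4, 5, 6, 7, 8, 9, 10, 13} — 9 in total.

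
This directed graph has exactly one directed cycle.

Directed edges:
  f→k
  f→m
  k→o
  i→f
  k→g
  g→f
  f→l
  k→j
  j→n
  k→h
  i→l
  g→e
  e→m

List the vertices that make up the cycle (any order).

DFS with gray/black marking from f:
f gray
  l gray
  l black
  k gray
    g gray
      e gray
        m gray
        m black
      e black
      g→f: f is gray → back edge
Back edge closes the cycle f → k → g → f; its vertices are {f, g, k}.

f, g, k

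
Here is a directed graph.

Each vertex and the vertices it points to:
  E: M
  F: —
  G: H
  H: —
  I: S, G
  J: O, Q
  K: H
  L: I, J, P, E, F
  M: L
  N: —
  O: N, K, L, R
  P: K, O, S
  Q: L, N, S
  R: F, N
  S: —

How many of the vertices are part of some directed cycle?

A vertex is on a directed cycle iff it belongs to a strongly connected component of size ≥ 2 (or has a self-loop).
The vertices on cycles are {E, J, L, M, O, P, Q} — 7 in total.

7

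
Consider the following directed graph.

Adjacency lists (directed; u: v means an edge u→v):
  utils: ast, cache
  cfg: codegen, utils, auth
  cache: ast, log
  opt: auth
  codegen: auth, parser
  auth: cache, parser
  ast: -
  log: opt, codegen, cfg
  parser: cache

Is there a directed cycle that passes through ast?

No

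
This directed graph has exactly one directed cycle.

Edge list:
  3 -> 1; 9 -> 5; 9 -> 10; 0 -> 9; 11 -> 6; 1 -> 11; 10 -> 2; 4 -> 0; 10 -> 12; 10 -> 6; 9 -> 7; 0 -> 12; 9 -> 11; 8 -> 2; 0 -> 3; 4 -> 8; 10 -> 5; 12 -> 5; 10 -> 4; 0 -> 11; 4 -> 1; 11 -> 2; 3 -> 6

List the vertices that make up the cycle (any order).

0, 4, 9, 10

DFS with gray/black marking from 10:
10 gray
  6 gray
  6 black
  5 gray
  5 black
  2 gray
  2 black
  12 gray
    12→5: 5 black — skip
  12 black
  4 gray
    1 gray
      11 gray
        11→2: 2 black — skip
        11→6: 6 black — skip
      11 black
    1 black
    8 gray
      8→2: 2 black — skip
    8 black
    0 gray
      0→12: 12 black — skip
      0→11: 11 black — skip
      9 gray
        9→5: 5 black — skip
        7 gray
        7 black
        9→11: 11 black — skip
        9→10: 10 is gray → back edge
Back edge closes the cycle 10 → 4 → 0 → 9 → 10; its vertices are {0, 4, 9, 10}.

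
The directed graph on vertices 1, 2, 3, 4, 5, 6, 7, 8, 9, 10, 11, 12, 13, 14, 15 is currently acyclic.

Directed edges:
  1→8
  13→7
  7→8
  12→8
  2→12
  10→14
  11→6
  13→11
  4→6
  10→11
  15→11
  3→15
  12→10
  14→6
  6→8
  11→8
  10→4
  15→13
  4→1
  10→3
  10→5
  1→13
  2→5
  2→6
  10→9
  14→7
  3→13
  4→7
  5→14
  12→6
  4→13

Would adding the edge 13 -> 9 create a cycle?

No

Adding 13→9 creates a cycle iff 9 can already reach 13.
Explore from 9: no path reaches 13. The graph stays acyclic.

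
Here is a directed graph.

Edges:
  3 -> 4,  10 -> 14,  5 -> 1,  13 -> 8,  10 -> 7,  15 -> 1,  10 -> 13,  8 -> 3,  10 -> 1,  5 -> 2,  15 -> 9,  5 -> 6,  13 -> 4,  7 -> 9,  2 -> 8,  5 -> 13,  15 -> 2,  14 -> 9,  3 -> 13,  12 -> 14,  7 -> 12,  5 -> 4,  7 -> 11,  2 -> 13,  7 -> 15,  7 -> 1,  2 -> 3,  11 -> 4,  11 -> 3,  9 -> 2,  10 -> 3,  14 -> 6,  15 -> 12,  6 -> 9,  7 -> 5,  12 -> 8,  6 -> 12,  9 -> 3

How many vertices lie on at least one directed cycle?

A vertex is on a directed cycle iff it belongs to a strongly connected component of size ≥ 2 (or has a self-loop).
The vertices on cycles are {3, 6, 8, 12, 13, 14} — 6 in total.

6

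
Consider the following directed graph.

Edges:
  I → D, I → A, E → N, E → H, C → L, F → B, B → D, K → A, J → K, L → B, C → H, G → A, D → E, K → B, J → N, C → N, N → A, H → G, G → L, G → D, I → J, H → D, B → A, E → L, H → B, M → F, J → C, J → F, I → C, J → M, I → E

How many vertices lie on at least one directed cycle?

6

A vertex is on a directed cycle iff it belongs to a strongly connected component of size ≥ 2 (or has a self-loop).
The vertices on cycles are {B, D, E, G, H, L} — 6 in total.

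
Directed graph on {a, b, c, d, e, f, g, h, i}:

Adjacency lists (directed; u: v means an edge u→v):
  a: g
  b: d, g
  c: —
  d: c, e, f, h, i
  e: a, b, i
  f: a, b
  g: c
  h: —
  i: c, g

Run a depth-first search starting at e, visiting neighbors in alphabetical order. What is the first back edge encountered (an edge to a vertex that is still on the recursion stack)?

d→e

DFS from e (visiting neighbors in alphabetical order); mark gray on enter, black on exit:
e gray
  a gray
    g gray
      c gray
      c black
    g black
  a black
  b gray
    d gray
      d→c: c black — skip
      d→e: e is gray → back edge
First back edge: d → e.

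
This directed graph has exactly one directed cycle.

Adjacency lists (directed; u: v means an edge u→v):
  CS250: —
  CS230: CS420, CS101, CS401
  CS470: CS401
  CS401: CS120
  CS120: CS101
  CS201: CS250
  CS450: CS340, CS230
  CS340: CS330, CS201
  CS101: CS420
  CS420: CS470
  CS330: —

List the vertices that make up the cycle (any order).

CS101, CS120, CS401, CS420, CS470

DFS with gray/black marking from CS420:
CS420 gray
  CS470 gray
    CS401 gray
      CS120 gray
        CS101 gray
          CS101→CS420: CS420 is gray → back edge
Back edge closes the cycle CS420 → CS470 → CS401 → CS120 → CS101 → CS420; its vertices are {CS101, CS120, CS401, CS420, CS470}.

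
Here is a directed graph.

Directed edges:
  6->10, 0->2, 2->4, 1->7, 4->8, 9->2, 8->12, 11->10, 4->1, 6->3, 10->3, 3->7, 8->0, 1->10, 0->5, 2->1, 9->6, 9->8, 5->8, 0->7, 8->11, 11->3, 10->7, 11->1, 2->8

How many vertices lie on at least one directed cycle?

5

A vertex is on a directed cycle iff it belongs to a strongly connected component of size ≥ 2 (or has a self-loop).
The vertices on cycles are {0, 2, 4, 5, 8} — 5 in total.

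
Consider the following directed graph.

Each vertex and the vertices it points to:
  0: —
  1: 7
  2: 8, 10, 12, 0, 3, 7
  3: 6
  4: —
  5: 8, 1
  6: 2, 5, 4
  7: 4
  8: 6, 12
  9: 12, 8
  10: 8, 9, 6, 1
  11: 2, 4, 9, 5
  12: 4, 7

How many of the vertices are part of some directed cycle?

7

A vertex is on a directed cycle iff it belongs to a strongly connected component of size ≥ 2 (or has a self-loop).
The vertices on cycles are {2, 3, 5, 6, 8, 9, 10} — 7 in total.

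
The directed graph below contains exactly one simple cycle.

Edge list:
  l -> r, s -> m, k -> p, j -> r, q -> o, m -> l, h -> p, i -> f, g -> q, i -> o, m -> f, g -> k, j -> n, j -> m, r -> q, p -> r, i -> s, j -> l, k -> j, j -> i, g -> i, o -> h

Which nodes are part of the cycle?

h, o, p, q, r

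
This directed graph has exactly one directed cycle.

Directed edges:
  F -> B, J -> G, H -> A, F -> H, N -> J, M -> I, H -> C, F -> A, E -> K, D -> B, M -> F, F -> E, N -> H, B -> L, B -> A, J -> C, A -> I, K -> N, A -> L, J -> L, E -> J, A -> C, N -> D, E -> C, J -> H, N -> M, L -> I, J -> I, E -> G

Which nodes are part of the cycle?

E, F, K, M, N

DFS with gray/black marking from K:
K gray
  N gray
    H gray
      C gray
      C black
      A gray
        I gray
        I black
        A→C: C black — skip
        L gray
          L→I: I black — skip
        L black
      A black
    H black
    D gray
      B gray
        B→L: L black — skip
        B→A: A black — skip
      B black
    D black
    M gray
      M→I: I black — skip
      F gray
        E gray
          E→C: C black — skip
          E→K: K is gray → back edge
Back edge closes the cycle K → N → M → F → E → K; its vertices are {E, F, K, M, N}.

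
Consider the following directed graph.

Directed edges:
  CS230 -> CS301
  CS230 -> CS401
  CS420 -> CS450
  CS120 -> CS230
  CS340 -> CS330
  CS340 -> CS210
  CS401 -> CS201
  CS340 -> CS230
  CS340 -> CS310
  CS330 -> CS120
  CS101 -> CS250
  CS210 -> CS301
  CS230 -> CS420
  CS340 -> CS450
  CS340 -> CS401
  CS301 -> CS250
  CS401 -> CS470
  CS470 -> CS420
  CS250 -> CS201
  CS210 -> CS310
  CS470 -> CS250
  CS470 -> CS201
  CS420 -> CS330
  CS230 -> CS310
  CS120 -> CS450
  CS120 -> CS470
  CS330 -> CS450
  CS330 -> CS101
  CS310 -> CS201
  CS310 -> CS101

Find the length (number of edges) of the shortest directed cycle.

For each vertex v, BFS finds the shortest path from v back to v.
The shortest such closed walk is CS230 → CS420 → CS330 → CS120 → CS230, length 4.

4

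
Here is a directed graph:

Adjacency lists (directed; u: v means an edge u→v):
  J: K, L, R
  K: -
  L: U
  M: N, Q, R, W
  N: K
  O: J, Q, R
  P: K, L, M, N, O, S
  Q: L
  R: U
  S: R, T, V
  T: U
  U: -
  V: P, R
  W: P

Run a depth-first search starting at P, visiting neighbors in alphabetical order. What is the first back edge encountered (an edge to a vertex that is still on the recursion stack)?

W→P

DFS from P (visiting neighbors in alphabetical order); mark gray on enter, black on exit:
P gray
  K gray
  K black
  L gray
    U gray
    U black
  L black
  M gray
    N gray
      N→K: K black — skip
    N black
    Q gray
      Q→L: L black — skip
    Q black
    R gray
      R→U: U black — skip
    R black
    W gray
      W→P: P is gray → back edge
First back edge: W → P.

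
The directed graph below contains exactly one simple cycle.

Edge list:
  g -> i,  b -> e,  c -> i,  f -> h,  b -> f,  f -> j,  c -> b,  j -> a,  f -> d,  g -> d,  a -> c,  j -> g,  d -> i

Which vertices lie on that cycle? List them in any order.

a, b, c, f, j

DFS with gray/black marking from b:
b gray
  f gray
    j gray
      a gray
        c gray
          i gray
          i black
          c→b: b is gray → back edge
Back edge closes the cycle b → f → j → a → c → b; its vertices are {a, b, c, f, j}.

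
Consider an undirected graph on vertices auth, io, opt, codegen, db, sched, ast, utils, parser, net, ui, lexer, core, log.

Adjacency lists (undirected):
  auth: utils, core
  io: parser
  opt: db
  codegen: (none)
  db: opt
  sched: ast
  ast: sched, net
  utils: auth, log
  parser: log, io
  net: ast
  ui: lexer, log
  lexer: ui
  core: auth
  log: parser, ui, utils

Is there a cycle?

DFS, tracking each vertex's parent; an edge to a visited non-parent vertex closes a cycle.
Start from opt:
visit opt (parent –)
  visit db (parent opt)
    db–opt: parent, skip
visit auth (parent –)
  visit utils (parent auth)
    utils–auth: parent, skip
    visit log (parent utils)
      visit parser (parent log)
        parser–log: parent, skip
        visit io (parent parser)
          io–parser: parent, skip
      visit ui (parent log)
        visit lexer (parent ui)
          lexer–ui: parent, skip
        ui–log: parent, skip
      log–utils: parent, skip
  visit core (parent auth)
    core–auth: parent, skip
visit codegen (parent –)
visit sched (parent –)
  visit ast (parent sched)
    ast–sched: parent, skip
    visit net (parent ast)
      net–ast: parent, skip
No non-parent visited neighbor found — the graph is a forest.

No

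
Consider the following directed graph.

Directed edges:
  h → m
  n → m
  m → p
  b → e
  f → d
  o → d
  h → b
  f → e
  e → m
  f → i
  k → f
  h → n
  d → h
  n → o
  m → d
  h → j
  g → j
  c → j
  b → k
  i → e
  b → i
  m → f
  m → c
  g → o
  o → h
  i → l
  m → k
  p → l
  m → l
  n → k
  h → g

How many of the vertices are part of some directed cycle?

A vertex is on a directed cycle iff it belongs to a strongly connected component of size ≥ 2 (or has a self-loop).
The vertices on cycles are {b, d, e, f, g, h, i, k, m, n, o} — 11 in total.

11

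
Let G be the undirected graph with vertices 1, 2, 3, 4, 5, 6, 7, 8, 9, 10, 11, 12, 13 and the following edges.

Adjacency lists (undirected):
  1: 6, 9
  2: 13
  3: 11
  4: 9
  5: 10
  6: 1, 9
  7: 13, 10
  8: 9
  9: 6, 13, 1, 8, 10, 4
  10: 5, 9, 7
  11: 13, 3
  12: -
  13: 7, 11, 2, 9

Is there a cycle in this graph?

Yes

DFS, tracking each vertex's parent; an edge to a visited non-parent vertex closes a cycle.
Start from 10:
visit 10 (parent –)
  visit 5 (parent 10)
    5–10: parent, skip
  visit 9 (parent 10)
    visit 6 (parent 9)
      visit 1 (parent 6)
        1–6: parent, skip
        1–9: 9 visited and ≠ parent → cycle
Cycle: 9 – 6 – 1 – 9.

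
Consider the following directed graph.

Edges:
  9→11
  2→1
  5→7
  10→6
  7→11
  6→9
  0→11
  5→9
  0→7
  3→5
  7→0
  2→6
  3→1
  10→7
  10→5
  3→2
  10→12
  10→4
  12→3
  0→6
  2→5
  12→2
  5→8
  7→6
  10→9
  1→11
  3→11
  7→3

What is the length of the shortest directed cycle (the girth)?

For each vertex v, BFS finds the shortest path from v back to v.
The shortest such closed walk is 7 → 0 → 7, length 2.

2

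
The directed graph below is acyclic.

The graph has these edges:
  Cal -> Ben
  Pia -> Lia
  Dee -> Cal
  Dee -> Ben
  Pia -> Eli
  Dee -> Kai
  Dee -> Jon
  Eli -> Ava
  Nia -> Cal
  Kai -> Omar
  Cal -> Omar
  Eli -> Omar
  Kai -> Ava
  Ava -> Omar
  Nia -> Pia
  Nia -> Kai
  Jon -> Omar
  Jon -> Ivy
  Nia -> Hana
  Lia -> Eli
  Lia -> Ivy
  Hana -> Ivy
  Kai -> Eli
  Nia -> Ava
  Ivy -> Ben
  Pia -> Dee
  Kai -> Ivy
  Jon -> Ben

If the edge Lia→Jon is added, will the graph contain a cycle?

No

Adding Lia→Jon creates a cycle iff Jon can already reach Lia.
Explore from Jon: no path reaches Lia. The graph stays acyclic.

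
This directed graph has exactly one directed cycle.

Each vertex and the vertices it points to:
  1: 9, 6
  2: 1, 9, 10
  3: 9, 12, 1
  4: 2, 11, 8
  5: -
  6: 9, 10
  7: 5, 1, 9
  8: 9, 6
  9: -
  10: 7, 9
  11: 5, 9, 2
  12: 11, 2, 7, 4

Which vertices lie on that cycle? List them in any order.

DFS with gray/black marking from 7:
7 gray
  5 gray
  5 black
  1 gray
    9 gray
    9 black
    6 gray
      6→9: 9 black — skip
      10 gray
        10→7: 7 is gray → back edge
Back edge closes the cycle 7 → 1 → 6 → 10 → 7; its vertices are {1, 6, 7, 10}.

1, 6, 7, 10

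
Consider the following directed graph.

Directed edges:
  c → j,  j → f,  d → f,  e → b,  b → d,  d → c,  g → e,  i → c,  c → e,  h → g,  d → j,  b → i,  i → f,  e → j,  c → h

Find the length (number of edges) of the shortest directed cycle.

For each vertex v, BFS finds the shortest path from v back to v.
The shortest such closed walk is c → e → b → i → c, length 4.

4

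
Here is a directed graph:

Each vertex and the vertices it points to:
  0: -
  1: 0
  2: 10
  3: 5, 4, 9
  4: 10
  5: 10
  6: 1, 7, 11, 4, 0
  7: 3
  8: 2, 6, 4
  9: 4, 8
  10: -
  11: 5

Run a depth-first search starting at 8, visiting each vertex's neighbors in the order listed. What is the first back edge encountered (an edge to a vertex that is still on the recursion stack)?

9→8

DFS from 8 (visiting each vertex's neighbors in the order listed); mark gray on enter, black on exit:
8 gray
  2 gray
    10 gray
    10 black
  2 black
  6 gray
    1 gray
      0 gray
      0 black
    1 black
    7 gray
      3 gray
        5 gray
          5→10: 10 black — skip
        5 black
        4 gray
          4→10: 10 black — skip
        4 black
        9 gray
          9→4: 4 black — skip
          9→8: 8 is gray → back edge
First back edge: 9 → 8.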